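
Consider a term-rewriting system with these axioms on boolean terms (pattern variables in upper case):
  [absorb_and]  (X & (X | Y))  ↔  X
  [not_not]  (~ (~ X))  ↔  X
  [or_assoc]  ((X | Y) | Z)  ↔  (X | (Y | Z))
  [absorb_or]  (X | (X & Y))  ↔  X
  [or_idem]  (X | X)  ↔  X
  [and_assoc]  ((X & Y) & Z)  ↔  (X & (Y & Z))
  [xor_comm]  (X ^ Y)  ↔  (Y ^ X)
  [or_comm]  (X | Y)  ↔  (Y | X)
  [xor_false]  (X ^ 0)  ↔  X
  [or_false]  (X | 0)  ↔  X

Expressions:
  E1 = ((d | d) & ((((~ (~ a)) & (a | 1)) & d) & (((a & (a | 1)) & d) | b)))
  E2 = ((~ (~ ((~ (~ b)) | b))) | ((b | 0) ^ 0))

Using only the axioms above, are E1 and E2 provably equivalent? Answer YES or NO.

Every axiom is a valid identity, so a rewrite proof would force E1 and E2 to agree under every assignment.
At a=0, b=1, d=0: E1 = 0 but E2 = 1; they differ, so no derivation exists.

NO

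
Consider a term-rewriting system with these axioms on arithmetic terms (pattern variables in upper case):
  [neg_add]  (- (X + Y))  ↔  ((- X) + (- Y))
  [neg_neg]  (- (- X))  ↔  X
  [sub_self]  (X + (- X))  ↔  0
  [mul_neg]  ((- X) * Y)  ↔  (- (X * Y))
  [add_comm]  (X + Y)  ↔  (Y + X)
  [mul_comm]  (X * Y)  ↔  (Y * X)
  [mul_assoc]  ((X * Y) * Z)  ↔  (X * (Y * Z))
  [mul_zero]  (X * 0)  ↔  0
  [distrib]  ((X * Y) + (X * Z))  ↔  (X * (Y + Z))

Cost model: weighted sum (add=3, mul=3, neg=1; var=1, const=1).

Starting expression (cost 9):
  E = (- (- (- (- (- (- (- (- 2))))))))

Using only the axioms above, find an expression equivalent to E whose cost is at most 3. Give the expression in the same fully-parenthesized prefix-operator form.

(- (- 2))   [cost 3]

step 1: neg_neg (→) rewrites (- (- (- (- (- (- (- 2))))))) into (- (- (- (- (- 2))))), now (- (- (- (- (- (- 2))))))
step 2: neg_neg (→) rewrites (- (- 2)) into 2, now (- (- (- (- 2))))
step 3: neg_neg (→) rewrites (- (- 2)) into 2, reaching cost 3 (bound 3)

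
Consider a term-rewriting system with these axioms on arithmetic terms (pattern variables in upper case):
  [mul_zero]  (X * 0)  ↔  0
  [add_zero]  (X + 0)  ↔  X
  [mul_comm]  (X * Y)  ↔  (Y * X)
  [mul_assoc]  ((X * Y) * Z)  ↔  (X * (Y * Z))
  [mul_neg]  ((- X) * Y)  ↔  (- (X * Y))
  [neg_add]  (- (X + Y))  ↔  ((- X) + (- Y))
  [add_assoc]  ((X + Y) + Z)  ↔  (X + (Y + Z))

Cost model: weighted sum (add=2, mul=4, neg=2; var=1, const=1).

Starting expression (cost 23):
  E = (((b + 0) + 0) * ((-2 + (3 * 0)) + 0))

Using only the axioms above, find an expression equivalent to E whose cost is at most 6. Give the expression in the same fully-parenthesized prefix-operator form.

(b * -2)   [cost 6]

1. [mul_zero →] (3 * 0)  →  0;  E = (((b + 0) + 0) * ((-2 + 0) + 0))
2. [add_zero →] ((b + 0) + 0)  →  (b + 0);  E = ((b + 0) * ((-2 + 0) + 0))
3. [add_zero →] ((-2 + 0) + 0)  →  (-2 + 0);  E = ((b + 0) * (-2 + 0))
4. [add_zero →] (b + 0)  →  b;  E = (b * (-2 + 0))
5. [add_zero →] (-2 + 0)  →  -2;  cost 6 ≤ 6, done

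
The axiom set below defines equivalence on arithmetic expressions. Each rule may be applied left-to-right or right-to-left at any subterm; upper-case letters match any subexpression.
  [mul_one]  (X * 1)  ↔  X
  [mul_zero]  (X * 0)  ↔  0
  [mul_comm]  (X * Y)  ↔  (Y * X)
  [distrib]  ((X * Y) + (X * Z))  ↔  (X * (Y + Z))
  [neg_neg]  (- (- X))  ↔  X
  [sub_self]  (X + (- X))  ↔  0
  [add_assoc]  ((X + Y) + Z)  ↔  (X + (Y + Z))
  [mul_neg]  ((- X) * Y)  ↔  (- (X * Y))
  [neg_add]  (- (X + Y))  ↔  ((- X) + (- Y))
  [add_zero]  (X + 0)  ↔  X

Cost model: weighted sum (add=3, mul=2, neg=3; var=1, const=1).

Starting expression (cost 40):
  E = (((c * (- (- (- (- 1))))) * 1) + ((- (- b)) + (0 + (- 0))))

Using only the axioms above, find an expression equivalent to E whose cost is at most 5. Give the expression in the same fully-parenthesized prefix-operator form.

step 1: neg_neg (→) rewrites (- (- 1)) into 1, now (((c * (- (- 1))) * 1) + ((- (- b)) + (0 + (- 0))))
step 2: sub_self (→) rewrites (0 + (- 0)) into 0, now (((c * (- (- 1))) * 1) + ((- (- b)) + 0))
step 3: neg_neg (→) rewrites (- (- 1)) into 1, now (((c * 1) * 1) + ((- (- b)) + 0))
step 4: mul_one (→) rewrites (c * 1) into c, now ((c * 1) + ((- (- b)) + 0))
step 5: add_zero (→) rewrites ((- (- b)) + 0) into (- (- b)), now ((c * 1) + (- (- b)))
step 6: neg_neg (→) rewrites (- (- b)) into b, now ((c * 1) + b)
step 7: mul_one (→) rewrites (c * 1) into c, reaching cost 5 (bound 5)

(c + b)   [cost 5]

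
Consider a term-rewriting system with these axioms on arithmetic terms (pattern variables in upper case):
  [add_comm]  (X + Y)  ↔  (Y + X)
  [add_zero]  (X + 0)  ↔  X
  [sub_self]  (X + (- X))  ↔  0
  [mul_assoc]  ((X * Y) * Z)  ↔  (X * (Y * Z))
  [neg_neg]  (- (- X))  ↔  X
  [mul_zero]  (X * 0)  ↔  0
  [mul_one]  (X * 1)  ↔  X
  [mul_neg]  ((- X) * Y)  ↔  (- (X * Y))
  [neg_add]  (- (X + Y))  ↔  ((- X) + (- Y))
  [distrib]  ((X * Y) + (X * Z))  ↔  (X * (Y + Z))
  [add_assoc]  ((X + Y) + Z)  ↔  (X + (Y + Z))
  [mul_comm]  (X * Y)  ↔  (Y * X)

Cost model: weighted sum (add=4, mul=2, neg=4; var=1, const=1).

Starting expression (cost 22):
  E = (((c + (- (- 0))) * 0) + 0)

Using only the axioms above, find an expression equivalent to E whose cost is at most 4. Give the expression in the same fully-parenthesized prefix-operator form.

(c * 0)   [cost 4]

1. [add_zero →] (((c + (- (- 0))) * 0) + 0)  →  ((c + (- (- 0))) * 0)
2. [neg_neg →] (- (- 0))  →  0;  E = ((c + 0) * 0)
3. [add_zero →] (c + 0)  →  c;  cost 4 ≤ 4, done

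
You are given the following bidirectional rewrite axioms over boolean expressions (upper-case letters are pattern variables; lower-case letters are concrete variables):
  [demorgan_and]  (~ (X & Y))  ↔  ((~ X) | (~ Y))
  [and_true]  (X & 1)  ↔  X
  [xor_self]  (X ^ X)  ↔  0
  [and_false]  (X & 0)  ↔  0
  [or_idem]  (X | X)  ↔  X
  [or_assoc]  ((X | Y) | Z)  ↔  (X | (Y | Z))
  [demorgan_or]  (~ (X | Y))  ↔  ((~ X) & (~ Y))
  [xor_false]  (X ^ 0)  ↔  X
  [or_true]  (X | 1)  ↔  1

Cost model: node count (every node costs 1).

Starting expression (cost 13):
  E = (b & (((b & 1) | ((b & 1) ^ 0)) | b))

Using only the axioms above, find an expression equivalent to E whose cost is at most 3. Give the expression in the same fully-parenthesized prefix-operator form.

(b & b)   [cost 3]

1. [xor_false →] ((b & 1) ^ 0)  →  (b & 1);  E = (b & (((b & 1) | (b & 1)) | b))
2. [and_true →] (b & 1)  →  b;  E = (b & (((b & 1) | b) | b))
3. [and_true →] (b & 1)  →  b;  E = (b & ((b | b) | b))
4. [or_idem →] (b | b)  →  b;  E = (b & (b | b))
5. [or_idem →] (b | b)  →  b;  cost 3 ≤ 3, done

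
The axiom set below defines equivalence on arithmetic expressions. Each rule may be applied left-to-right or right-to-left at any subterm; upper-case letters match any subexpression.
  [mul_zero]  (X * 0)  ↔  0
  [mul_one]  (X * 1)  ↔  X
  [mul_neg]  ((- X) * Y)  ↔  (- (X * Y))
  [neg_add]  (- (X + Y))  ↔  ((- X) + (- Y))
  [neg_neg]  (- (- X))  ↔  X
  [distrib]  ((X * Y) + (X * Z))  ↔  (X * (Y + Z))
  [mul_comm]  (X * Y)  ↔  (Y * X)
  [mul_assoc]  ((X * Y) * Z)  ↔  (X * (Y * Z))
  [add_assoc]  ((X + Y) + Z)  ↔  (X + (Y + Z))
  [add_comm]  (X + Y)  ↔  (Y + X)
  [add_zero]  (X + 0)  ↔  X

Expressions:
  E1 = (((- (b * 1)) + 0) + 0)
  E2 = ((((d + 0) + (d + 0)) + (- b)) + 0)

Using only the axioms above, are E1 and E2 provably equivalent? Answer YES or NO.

NO

All listed rules preserve value, hence provable equivalence implies equal values everywhere; look for a separating assignment.
b=0, d=1 gives E1 ↦ 0, E2 ↦ 2; values differ ⇒ not provably equivalent.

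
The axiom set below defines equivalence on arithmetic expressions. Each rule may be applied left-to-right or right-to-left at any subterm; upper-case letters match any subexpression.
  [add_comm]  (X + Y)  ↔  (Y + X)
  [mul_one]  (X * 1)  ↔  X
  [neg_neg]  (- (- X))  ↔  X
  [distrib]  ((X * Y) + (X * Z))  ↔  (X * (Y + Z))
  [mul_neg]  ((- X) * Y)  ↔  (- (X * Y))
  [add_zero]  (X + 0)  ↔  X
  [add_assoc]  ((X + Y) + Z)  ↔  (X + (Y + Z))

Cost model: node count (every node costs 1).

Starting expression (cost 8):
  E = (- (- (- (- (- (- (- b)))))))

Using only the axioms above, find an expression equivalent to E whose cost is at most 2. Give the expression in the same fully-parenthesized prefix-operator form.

(- b)   [cost 2]

(1) (- (- (- (- b))))  =[neg_neg →]=  (- (- b))    ⊢ (- (- (- (- (- b)))))
(2) (- (- b))  =[neg_neg →]=  b    ⊢ (- (- (- b)))
(3) (- (- (- b)))  =[neg_neg →]=  (- b)    ⊢ cost 2, within 2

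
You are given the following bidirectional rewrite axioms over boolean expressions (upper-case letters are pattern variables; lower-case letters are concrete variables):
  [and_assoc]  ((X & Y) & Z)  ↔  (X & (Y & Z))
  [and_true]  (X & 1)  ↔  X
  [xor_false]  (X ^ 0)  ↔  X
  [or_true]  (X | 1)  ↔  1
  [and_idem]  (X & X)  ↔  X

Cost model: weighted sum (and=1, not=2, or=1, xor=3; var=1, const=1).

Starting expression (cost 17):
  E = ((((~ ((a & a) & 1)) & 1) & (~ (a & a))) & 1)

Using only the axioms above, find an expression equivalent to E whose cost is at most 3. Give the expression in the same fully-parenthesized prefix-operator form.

step 1: and_true (→) rewrites ((a & a) & 1) into (a & a), now ((((~ (a & a)) & 1) & (~ (a & a))) & 1)
step 2: and_idem (→) rewrites (a & a) into a, now ((((~ a) & 1) & (~ (a & a))) & 1)
step 3: and_true (→) rewrites ((((~ a) & 1) & (~ (a & a))) & 1) into (((~ a) & 1) & (~ (a & a)))
step 4: and_true (→) rewrites ((~ a) & 1) into (~ a), now ((~ a) & (~ (a & a)))
step 5: and_idem (→) rewrites (a & a) into a, now ((~ a) & (~ a))
step 6: and_idem (→) rewrites ((~ a) & (~ a)) into (~ a), reaching cost 3 (bound 3)

(~ a)   [cost 3]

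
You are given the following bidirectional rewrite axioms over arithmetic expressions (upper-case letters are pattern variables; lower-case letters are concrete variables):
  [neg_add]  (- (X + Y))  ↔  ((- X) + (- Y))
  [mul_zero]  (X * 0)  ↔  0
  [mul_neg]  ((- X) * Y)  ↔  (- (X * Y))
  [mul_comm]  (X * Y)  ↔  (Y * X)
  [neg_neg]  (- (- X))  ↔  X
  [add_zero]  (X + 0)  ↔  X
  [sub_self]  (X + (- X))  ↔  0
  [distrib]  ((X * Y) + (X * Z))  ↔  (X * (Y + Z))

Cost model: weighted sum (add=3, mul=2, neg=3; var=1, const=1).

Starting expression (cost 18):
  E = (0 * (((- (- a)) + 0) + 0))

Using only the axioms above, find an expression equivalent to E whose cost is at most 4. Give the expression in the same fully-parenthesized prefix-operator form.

(0 * a)   [cost 4]

step 1: add_zero (→) rewrites ((- (- a)) + 0) into (- (- a)), now (0 * ((- (- a)) + 0))
step 2: add_zero (→) rewrites ((- (- a)) + 0) into (- (- a)), now (0 * (- (- a)))
step 3: neg_neg (→) rewrites (- (- a)) into a, reaching cost 4 (bound 4)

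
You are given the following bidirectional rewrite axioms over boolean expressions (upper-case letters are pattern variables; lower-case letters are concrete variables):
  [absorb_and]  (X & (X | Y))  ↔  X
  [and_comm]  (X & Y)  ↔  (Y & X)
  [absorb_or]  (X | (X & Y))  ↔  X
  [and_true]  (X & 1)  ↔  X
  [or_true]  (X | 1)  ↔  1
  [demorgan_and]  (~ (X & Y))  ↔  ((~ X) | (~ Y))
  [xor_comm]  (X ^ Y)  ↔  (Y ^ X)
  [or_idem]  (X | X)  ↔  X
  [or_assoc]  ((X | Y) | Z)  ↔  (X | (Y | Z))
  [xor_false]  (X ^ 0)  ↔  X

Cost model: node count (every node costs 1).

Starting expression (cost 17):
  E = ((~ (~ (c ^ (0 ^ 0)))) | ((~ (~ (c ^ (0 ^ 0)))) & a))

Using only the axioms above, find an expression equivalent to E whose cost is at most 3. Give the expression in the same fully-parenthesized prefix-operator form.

1. [absorb_or →] ((~ (~ (c ^ (0 ^ 0)))) | ((~ (~ (c ^ (0 ^ 0)))) & a))  →  (~ (~ (c ^ (0 ^ 0))))
2. [xor_false →] (0 ^ 0)  →  0;  E = (~ (~ (c ^ 0)))
3. [xor_false →] (c ^ 0)  →  c;  cost 3 ≤ 3, done

(~ (~ c))   [cost 3]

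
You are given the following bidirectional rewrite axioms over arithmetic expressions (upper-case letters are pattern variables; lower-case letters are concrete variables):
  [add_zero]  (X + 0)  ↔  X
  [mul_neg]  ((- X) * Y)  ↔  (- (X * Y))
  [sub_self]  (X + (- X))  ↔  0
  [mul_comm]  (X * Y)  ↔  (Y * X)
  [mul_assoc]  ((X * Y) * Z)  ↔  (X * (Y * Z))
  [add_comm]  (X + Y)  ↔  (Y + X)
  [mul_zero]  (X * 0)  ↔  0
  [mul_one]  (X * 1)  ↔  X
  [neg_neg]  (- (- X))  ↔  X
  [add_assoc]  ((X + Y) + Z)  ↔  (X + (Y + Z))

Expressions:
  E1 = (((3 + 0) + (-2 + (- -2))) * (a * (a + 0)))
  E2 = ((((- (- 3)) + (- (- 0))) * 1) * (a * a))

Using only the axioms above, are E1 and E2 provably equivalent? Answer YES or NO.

YES

1. [sub_self →] (-2 + (- -2))  →  0;  E1 = (((3 + 0) + 0) * (a * (a + 0)))
2. [add_zero →] (a + 0)  →  a;  E1 = (((3 + 0) + 0) * (a * a))
3. [add_zero →] ((3 + 0) + 0)  →  (3 + 0);  E1 = ((3 + 0) * (a * a))
4. [mul_one ←] (3 + 0)  →  ((3 + 0) * 1);  E1 = (((3 + 0) * 1) * (a * a))
5. [neg_neg ←] 3  →  (- (- 3));  E1 = ((((- (- 3)) + 0) * 1) * (a * a))
6. [neg_neg ←] 0  →  (- (- 0));  this is E2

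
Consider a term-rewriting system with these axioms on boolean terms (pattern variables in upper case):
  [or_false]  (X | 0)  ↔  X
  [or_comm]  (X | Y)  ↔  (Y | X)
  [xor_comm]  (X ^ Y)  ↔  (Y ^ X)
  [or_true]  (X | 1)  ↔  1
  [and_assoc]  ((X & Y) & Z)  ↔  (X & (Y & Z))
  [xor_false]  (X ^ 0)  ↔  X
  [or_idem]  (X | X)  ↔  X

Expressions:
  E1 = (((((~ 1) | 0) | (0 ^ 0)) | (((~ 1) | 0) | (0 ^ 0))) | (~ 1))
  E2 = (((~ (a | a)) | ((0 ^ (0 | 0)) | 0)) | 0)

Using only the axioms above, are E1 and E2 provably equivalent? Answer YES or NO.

NO

The axioms are sound identities: if E1 ↔* E2 then E1 and E2 evaluate identically under any assignment.
Under a=0: E1 evaluates to 0, E2 to 1. Distinct ⇒ no rewrite sequence connects them.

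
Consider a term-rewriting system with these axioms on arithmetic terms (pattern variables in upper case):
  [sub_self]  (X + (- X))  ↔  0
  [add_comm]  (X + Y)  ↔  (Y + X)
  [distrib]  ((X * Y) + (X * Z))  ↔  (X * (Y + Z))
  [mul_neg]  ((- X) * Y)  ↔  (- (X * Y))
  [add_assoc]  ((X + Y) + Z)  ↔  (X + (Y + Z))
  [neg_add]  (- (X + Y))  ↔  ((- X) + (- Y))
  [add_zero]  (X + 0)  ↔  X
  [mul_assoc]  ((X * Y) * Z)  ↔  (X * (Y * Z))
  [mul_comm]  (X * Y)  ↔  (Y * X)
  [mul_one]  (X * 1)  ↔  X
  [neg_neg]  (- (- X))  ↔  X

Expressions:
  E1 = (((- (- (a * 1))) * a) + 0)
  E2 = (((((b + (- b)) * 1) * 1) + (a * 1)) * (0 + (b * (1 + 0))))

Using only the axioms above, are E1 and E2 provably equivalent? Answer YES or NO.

Every axiom is a valid identity, so a rewrite proof would force E1 and E2 to agree under every assignment.
At a=1, b=0: E1 = 1 but E2 = 0; they differ, so no derivation exists.

NO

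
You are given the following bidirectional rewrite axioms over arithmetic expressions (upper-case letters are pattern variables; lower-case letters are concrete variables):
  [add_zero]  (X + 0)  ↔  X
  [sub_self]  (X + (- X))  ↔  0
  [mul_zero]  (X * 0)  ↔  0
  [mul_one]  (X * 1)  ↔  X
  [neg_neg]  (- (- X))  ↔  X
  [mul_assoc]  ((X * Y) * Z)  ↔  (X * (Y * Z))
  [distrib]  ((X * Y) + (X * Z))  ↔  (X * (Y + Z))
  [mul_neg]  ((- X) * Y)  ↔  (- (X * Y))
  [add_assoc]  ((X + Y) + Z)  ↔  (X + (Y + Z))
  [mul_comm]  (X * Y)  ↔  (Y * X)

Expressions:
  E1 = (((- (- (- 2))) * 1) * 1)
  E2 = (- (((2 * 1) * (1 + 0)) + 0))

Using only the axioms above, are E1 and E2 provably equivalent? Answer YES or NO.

YES

(1) (- (- 2))  =[neg_neg →]=  2    ⊢ (((- 2) * 1) * 1)
(2) (((- 2) * 1) * 1)  =[mul_one →]=  ((- 2) * 1)
(3) ((- 2) * 1)  =[mul_one →]=  (- 2)
(4) 2  =[mul_one ←]=  (2 * 1)    ⊢ (- (2 * 1))
(5) (2 * 1)  =[mul_one ←]=  ((2 * 1) * 1)    ⊢ (- ((2 * 1) * 1))
(6) 1  =[add_zero ←]=  (1 + 0)    ⊢ (- ((2 * 1) * (1 + 0)))
(7) ((2 * 1) * (1 + 0))  =[add_zero ←]=  (((2 * 1) * (1 + 0)) + 0)    ⊢ E2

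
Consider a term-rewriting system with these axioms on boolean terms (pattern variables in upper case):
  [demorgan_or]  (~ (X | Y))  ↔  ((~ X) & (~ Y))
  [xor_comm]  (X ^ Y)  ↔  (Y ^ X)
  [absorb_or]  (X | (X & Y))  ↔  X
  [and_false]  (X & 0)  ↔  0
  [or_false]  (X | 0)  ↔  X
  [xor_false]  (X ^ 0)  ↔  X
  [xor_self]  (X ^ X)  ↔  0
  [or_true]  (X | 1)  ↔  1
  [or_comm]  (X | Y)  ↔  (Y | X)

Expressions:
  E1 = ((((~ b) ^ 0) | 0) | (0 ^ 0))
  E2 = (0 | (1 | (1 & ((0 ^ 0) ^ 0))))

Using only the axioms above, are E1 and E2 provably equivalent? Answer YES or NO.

NO

Every axiom is a valid identity, so a rewrite proof would force E1 and E2 to agree under every assignment.
At b=1: E1 = 0 but E2 = 1; they differ, so no derivation exists.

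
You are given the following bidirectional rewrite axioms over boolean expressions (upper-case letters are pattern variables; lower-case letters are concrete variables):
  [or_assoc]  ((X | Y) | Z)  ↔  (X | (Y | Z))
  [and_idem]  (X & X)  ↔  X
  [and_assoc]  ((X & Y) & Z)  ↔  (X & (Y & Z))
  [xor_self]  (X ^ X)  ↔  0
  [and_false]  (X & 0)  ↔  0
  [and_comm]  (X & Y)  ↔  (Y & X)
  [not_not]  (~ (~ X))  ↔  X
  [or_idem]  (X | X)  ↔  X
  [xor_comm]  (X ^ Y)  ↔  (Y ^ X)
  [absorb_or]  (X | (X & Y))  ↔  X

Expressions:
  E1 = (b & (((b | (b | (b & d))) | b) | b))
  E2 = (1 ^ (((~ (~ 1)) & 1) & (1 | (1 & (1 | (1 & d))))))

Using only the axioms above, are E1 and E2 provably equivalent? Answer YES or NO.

NO

Every axiom is a valid identity, so a rewrite proof would force E1 and E2 to agree under every assignment.
At b=1, d=0: E1 = 1 but E2 = 0; they differ, so no derivation exists.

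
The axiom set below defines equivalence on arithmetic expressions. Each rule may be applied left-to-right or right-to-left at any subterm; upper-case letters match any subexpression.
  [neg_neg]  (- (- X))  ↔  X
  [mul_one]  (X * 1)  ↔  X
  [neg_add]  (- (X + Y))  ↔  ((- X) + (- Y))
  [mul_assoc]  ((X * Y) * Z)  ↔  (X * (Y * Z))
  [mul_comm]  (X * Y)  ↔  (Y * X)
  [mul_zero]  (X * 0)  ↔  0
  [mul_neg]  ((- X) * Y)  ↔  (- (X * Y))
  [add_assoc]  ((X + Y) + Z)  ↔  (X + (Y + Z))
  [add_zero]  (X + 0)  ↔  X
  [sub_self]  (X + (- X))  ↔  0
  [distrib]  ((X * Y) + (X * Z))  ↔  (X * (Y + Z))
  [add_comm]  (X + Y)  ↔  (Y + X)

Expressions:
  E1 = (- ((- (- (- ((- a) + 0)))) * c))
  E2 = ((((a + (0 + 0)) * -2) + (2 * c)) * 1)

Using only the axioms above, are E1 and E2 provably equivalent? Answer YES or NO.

Every axiom is a valid identity, so a rewrite proof would force E1 and E2 to agree under every assignment.
At a=0, c=1: E1 = 0 but E2 = 2; they differ, so no derivation exists.

NO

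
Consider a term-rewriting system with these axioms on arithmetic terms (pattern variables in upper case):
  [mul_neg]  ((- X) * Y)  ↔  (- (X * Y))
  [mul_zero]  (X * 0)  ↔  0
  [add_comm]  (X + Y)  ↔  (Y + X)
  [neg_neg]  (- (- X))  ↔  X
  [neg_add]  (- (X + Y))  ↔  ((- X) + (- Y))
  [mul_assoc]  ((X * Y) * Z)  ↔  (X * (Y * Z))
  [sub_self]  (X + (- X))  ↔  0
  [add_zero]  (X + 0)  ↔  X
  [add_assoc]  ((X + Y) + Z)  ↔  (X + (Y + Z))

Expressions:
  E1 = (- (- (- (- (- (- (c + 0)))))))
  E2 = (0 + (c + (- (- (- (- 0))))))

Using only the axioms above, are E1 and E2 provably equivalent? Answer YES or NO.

YES

1. [neg_neg →] (- (- (- (- (- (- (c + 0)))))))  →  (- (- (- (- (c + 0)))))
2. [neg_neg →] (- (- (- (c + 0))))  →  (- (c + 0));  E1 = (- (- (c + 0)))
3. [neg_neg →] (- (- (c + 0)))  →  (c + 0)
4. [add_comm →] (c + 0)  →  (0 + c)
5. [add_zero ←] c  →  (c + 0);  E1 = (0 + (c + 0))
6. [neg_neg ←] 0  →  (- (- 0));  E1 = (0 + (c + (- (- 0))))
7. [neg_neg ←] (- (- 0))  →  (- (- (- (- 0))));  this is E2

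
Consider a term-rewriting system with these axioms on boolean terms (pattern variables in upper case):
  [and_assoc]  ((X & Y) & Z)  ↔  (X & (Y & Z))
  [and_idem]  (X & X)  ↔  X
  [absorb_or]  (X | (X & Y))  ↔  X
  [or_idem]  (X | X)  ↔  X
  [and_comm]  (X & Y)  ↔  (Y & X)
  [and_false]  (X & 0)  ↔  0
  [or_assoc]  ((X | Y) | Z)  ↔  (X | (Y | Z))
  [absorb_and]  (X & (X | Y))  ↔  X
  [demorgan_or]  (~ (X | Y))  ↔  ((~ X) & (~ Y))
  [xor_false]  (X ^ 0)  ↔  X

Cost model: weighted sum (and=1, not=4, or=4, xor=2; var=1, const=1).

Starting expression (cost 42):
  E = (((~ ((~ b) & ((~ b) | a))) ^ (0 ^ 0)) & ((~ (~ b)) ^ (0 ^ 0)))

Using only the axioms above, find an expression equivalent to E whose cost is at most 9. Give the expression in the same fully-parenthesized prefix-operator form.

(~ (~ b))   [cost 9]

step 1: absorb_and (→) rewrites ((~ b) & ((~ b) | a)) into (~ b), now (((~ (~ b)) ^ (0 ^ 0)) & ((~ (~ b)) ^ (0 ^ 0)))
step 2: and_idem (→) rewrites (((~ (~ b)) ^ (0 ^ 0)) & ((~ (~ b)) ^ (0 ^ 0))) into ((~ (~ b)) ^ (0 ^ 0))
step 3: xor_false (→) rewrites (0 ^ 0) into 0, now ((~ (~ b)) ^ 0)
step 4: xor_false (→) rewrites ((~ (~ b)) ^ 0) into (~ (~ b)), reaching cost 9 (bound 9)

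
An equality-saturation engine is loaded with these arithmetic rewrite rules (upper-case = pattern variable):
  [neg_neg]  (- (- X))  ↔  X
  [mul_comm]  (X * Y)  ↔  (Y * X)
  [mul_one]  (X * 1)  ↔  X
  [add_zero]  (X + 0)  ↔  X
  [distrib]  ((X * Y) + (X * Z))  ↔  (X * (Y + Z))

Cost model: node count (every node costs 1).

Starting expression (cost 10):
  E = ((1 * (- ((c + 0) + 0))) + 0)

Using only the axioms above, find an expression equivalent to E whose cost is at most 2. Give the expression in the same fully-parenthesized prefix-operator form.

step 1: add_zero (→) rewrites (c + 0) into c, now ((1 * (- (c + 0))) + 0)
step 2: add_zero (→) rewrites ((1 * (- (c + 0))) + 0) into (1 * (- (c + 0)))
step 3: mul_comm (→) rewrites (1 * (- (c + 0))) into ((- (c + 0)) * 1)
step 4: mul_one (→) rewrites ((- (c + 0)) * 1) into (- (c + 0))
step 5: add_zero (→) rewrites (c + 0) into c, reaching cost 2 (bound 2)

(- c)   [cost 2]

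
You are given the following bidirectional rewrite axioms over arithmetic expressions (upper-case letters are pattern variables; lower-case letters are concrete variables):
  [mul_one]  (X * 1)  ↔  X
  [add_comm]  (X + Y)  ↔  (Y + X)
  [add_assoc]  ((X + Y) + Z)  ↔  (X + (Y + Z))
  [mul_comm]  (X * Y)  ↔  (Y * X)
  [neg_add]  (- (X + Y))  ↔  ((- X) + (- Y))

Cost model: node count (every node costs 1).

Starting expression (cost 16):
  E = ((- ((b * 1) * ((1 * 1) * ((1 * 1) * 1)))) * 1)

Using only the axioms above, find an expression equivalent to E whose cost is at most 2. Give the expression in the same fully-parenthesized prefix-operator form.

1. [mul_one →] (1 * 1)  →  1;  E = ((- ((b * 1) * ((1 * 1) * (1 * 1)))) * 1)
2. [mul_one →] (b * 1)  →  b;  E = ((- (b * ((1 * 1) * (1 * 1)))) * 1)
3. [mul_one →] (1 * 1)  →  1;  E = ((- (b * ((1 * 1) * 1))) * 1)
4. [mul_one →] (1 * 1)  →  1;  E = ((- (b * (1 * 1))) * 1)
5. [mul_one →] ((- (b * (1 * 1))) * 1)  →  (- (b * (1 * 1)))
6. [mul_one →] (1 * 1)  →  1;  E = (- (b * 1))
7. [mul_one →] (b * 1)  →  b;  cost 2 ≤ 2, done

(- b)   [cost 2]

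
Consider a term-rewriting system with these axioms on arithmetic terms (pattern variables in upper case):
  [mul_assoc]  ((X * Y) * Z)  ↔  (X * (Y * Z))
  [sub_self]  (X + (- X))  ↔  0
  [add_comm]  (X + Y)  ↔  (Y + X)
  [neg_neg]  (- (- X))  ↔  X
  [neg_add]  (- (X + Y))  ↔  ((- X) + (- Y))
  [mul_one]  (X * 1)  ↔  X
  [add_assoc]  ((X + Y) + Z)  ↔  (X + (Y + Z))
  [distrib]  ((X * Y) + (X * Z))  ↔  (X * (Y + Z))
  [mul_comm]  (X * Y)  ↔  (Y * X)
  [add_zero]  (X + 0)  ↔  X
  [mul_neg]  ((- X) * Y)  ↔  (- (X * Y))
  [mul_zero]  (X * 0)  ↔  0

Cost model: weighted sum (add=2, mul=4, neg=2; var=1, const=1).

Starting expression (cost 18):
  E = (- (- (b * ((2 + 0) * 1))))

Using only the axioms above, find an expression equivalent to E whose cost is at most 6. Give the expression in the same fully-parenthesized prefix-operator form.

(b * 2)   [cost 6]

step 1: mul_one (→) rewrites ((2 + 0) * 1) into (2 + 0), now (- (- (b * (2 + 0))))
step 2: neg_neg (→) rewrites (- (- (b * (2 + 0)))) into (b * (2 + 0))
step 3: add_zero (→) rewrites (2 + 0) into 2, reaching cost 6 (bound 6)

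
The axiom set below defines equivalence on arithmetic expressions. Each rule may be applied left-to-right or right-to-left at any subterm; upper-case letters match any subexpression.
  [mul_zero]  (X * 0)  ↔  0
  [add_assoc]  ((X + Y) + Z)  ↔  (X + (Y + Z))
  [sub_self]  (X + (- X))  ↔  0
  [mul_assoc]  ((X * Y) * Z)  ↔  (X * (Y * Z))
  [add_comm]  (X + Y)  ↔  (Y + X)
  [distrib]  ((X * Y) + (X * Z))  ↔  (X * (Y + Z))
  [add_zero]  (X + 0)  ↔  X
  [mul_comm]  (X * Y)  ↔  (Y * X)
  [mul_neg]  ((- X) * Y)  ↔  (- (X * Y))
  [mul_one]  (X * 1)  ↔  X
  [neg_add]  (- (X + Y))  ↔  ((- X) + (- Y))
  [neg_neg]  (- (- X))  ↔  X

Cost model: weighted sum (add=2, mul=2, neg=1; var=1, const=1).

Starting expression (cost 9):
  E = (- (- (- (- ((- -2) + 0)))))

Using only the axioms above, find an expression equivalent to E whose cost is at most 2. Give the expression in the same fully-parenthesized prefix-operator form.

(- -2)   [cost 2]

step 1: add_zero (→) rewrites ((- -2) + 0) into (- -2), now (- (- (- (- (- -2)))))
step 2: neg_neg (→) rewrites (- (- -2)) into -2, now (- (- (- -2)))
step 3: neg_neg (→) rewrites (- (- (- -2))) into (- -2), reaching cost 2 (bound 2)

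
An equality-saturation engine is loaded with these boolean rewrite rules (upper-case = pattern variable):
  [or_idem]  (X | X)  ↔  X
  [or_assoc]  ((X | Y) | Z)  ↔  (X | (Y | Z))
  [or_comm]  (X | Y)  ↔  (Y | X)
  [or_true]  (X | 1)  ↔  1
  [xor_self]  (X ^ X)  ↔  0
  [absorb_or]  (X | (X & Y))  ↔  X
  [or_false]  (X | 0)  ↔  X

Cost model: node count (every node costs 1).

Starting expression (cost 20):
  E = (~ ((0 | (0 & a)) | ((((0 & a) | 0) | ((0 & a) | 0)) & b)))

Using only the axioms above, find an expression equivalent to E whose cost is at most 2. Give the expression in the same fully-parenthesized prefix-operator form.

(1) (((0 & a) | 0) | ((0 & a) | 0))  =[or_idem →]=  ((0 & a) | 0)    ⊢ (~ ((0 | (0 & a)) | (((0 & a) | 0) & b)))
(2) ((0 & a) | 0)  =[or_comm →]=  (0 | (0 & a))    ⊢ (~ ((0 | (0 & a)) | ((0 | (0 & a)) & b)))
(3) ((0 | (0 & a)) | ((0 | (0 & a)) & b))  =[absorb_or →]=  (0 | (0 & a))    ⊢ (~ (0 | (0 & a)))
(4) (0 | (0 & a))  =[absorb_or →]=  0    ⊢ cost 2, within 2

(~ 0)   [cost 2]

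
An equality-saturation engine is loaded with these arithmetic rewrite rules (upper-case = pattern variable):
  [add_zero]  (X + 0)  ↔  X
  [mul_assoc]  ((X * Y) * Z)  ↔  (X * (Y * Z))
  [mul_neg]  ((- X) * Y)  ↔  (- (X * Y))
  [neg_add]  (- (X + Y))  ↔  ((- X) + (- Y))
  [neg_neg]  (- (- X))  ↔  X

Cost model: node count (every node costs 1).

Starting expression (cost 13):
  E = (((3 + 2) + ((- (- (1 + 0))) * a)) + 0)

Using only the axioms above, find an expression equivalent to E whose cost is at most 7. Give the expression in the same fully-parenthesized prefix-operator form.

(1) (- (- (1 + 0)))  =[neg_neg →]=  (1 + 0)    ⊢ (((3 + 2) + ((1 + 0) * a)) + 0)
(2) (((3 + 2) + ((1 + 0) * a)) + 0)  =[add_zero →]=  ((3 + 2) + ((1 + 0) * a))
(3) (1 + 0)  =[add_zero →]=  1    ⊢ cost 7, within 7

((3 + 2) + (1 * a))   [cost 7]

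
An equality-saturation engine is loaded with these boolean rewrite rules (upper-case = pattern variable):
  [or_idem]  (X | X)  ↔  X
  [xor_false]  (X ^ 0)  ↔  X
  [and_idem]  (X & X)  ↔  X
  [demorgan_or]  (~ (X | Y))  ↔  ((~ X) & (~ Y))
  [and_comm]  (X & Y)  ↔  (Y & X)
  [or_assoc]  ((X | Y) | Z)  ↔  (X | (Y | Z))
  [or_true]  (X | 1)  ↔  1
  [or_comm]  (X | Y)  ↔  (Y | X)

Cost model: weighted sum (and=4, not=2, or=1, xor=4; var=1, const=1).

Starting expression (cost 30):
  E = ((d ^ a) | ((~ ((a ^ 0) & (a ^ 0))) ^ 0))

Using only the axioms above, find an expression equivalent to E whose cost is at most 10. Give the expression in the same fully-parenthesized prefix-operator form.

step 1: and_idem (→) rewrites ((a ^ 0) & (a ^ 0)) into (a ^ 0), now ((d ^ a) | ((~ (a ^ 0)) ^ 0))
step 2: xor_false (→) rewrites (a ^ 0) into a, now ((d ^ a) | ((~ a) ^ 0))
step 3: xor_false (→) rewrites ((~ a) ^ 0) into (~ a), reaching cost 10 (bound 10)

((d ^ a) | (~ a))   [cost 10]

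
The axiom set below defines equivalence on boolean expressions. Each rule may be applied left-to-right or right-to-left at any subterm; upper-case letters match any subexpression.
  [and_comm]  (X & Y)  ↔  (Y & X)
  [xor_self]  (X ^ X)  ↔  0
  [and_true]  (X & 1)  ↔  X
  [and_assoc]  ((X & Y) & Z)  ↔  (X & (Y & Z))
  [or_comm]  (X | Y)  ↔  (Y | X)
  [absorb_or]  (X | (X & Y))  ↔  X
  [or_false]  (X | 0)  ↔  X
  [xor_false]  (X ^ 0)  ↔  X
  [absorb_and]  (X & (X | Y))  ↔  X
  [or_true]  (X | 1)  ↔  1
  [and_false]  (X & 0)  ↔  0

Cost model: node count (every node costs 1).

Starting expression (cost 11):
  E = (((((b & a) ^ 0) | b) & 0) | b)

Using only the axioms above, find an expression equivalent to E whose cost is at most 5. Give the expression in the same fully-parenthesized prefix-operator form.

((b & 0) | b)   [cost 5]

(1) (((b & a) ^ 0) | b)  =[or_comm →]=  (b | ((b & a) ^ 0))    ⊢ (((b | ((b & a) ^ 0)) & 0) | b)
(2) ((b & a) ^ 0)  =[xor_false →]=  (b & a)    ⊢ (((b | (b & a)) & 0) | b)
(3) (b | (b & a))  =[absorb_or →]=  b    ⊢ cost 5, within 5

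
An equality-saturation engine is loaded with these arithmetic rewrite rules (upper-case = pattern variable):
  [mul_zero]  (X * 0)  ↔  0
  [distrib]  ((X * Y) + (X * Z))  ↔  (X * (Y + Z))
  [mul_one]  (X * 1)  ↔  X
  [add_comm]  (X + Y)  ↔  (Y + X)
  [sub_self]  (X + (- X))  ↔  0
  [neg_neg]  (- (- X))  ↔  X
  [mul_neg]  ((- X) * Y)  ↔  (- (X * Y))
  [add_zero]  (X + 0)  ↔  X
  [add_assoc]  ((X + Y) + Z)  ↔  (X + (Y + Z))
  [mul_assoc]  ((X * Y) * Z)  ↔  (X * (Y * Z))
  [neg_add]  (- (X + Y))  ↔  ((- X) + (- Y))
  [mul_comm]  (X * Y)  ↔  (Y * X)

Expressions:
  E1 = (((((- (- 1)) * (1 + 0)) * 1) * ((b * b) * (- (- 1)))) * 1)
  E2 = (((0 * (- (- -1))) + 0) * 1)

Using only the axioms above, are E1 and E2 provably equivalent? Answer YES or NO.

NO

All listed rules preserve value, hence provable equivalence implies equal values everywhere; look for a separating assignment.
b=1 gives E1 ↦ 1, E2 ↦ 0; values differ ⇒ not provably equivalent.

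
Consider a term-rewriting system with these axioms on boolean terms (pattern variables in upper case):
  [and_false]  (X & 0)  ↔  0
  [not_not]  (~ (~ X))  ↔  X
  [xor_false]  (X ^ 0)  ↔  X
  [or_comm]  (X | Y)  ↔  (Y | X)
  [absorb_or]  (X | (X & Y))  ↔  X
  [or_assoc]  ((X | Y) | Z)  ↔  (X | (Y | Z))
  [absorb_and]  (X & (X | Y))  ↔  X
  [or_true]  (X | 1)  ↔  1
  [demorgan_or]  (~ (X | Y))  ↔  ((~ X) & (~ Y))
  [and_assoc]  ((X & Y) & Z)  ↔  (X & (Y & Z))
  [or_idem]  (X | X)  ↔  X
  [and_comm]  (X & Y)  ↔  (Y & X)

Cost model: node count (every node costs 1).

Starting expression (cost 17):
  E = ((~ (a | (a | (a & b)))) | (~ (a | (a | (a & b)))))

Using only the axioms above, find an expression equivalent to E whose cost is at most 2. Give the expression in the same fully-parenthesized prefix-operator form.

(1) ((~ (a | (a | (a & b)))) | (~ (a | (a | (a & b)))))  =[or_idem →]=  (~ (a | (a | (a & b))))
(2) (a | (a & b))  =[absorb_or →]=  a    ⊢ (~ (a | a))
(3) (a | a)  =[or_idem →]=  a    ⊢ cost 2, within 2

(~ a)   [cost 2]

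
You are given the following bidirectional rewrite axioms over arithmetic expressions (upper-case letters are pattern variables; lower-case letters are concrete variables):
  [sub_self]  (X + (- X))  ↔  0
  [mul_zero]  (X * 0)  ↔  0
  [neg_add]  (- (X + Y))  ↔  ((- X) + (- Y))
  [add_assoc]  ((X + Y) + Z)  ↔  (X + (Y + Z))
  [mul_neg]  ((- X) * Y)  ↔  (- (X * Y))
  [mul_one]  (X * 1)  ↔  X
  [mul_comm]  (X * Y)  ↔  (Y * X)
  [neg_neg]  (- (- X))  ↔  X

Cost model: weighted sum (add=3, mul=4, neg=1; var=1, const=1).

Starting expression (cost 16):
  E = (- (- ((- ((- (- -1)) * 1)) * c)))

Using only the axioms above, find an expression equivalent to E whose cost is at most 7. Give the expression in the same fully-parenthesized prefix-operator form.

step 1: mul_one (→) rewrites ((- (- -1)) * 1) into (- (- -1)), now (- (- ((- (- (- -1))) * c)))
step 2: neg_neg (→) rewrites (- (- -1)) into -1, now (- (- ((- -1) * c)))
step 3: neg_neg (→) rewrites (- (- ((- -1) * c))) into ((- -1) * c), reaching cost 7 (bound 7)

((- -1) * c)   [cost 7]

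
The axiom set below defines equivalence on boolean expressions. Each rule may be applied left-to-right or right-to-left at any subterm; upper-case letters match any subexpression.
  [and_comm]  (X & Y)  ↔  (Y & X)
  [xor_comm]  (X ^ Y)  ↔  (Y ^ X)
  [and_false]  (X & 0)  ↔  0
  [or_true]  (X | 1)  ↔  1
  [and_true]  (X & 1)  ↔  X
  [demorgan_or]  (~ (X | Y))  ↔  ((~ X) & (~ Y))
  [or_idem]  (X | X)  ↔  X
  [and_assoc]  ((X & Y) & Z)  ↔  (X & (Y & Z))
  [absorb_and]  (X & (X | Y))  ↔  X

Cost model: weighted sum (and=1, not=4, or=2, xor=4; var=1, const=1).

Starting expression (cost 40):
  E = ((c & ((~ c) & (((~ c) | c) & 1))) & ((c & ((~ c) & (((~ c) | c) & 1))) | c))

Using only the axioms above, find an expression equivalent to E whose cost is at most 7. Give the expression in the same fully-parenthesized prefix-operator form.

(c & (~ c))   [cost 7]

(1) ((c & ((~ c) & (((~ c) | c) & 1))) & ((c & ((~ c) & (((~ c) | c) & 1))) | c))  =[absorb_and →]=  (c & ((~ c) & (((~ c) | c) & 1)))
(2) (((~ c) | c) & 1)  =[and_true →]=  ((~ c) | c)    ⊢ (c & ((~ c) & ((~ c) | c)))
(3) ((~ c) & ((~ c) | c))  =[absorb_and →]=  (~ c)    ⊢ cost 7, within 7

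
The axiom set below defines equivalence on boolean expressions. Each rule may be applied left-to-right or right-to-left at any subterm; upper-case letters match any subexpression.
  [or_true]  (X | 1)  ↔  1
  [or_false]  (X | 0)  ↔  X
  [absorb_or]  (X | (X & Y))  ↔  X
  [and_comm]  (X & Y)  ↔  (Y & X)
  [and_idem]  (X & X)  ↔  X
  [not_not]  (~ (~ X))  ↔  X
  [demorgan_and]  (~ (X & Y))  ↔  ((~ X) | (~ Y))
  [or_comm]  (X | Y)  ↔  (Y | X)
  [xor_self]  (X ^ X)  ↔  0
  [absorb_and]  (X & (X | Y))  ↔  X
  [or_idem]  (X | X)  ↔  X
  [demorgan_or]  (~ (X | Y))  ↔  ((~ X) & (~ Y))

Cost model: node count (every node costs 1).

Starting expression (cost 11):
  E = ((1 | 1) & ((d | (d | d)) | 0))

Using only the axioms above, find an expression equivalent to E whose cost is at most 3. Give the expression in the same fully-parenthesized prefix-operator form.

(1 & d)   [cost 3]

1. [or_idem →] (d | d)  →  d;  E = ((1 | 1) & ((d | d) | 0))
2. [or_idem →] (d | d)  →  d;  E = ((1 | 1) & (d | 0))
3. [or_false →] (d | 0)  →  d;  E = ((1 | 1) & d)
4. [or_idem →] (1 | 1)  →  1;  cost 3 ≤ 3, done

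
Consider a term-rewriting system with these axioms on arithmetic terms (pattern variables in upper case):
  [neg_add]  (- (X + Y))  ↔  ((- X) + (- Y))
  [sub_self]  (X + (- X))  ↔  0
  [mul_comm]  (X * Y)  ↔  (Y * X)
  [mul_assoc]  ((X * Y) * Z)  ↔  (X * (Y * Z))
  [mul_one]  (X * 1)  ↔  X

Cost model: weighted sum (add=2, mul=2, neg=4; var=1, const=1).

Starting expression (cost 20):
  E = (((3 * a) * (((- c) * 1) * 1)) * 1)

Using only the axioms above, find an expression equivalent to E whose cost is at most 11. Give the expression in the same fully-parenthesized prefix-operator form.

(1) (((3 * a) * (((- c) * 1) * 1)) * 1)  =[mul_one →]=  ((3 * a) * (((- c) * 1) * 1))
(2) ((- c) * 1)  =[mul_one →]=  (- c)    ⊢ ((3 * a) * ((- c) * 1))
(3) ((- c) * 1)  =[mul_one →]=  (- c)    ⊢ cost 11, within 11

((3 * a) * (- c))   [cost 11]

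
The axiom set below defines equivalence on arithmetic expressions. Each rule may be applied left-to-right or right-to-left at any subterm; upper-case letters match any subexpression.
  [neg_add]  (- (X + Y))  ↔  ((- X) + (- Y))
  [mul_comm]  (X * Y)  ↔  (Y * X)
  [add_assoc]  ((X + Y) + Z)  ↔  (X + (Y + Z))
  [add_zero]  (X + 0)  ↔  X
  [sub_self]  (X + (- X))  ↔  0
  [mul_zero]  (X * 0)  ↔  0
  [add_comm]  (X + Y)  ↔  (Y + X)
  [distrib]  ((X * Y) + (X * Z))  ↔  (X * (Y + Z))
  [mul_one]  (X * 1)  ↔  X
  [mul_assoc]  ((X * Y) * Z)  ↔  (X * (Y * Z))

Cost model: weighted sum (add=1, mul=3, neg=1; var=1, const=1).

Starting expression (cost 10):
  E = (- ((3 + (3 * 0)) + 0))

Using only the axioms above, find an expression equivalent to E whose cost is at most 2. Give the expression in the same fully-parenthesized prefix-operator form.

(- 3)   [cost 2]

(1) ((3 + (3 * 0)) + 0)  =[add_zero →]=  (3 + (3 * 0))    ⊢ (- (3 + (3 * 0)))
(2) (3 * 0)  =[mul_zero →]=  0    ⊢ (- (3 + 0))
(3) (3 + 0)  =[add_zero →]=  3    ⊢ cost 2, within 2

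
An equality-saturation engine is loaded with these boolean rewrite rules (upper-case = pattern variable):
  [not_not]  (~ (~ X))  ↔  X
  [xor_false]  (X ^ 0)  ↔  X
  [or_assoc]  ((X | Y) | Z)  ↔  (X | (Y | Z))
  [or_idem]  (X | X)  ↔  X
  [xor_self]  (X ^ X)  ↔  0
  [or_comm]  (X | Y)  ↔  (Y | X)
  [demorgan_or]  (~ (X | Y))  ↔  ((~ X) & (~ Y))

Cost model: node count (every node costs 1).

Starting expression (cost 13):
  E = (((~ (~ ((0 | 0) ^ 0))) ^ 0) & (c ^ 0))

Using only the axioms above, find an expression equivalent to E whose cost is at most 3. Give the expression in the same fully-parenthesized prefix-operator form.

(0 & c)   [cost 3]

(1) ((~ (~ ((0 | 0) ^ 0))) ^ 0)  =[xor_false →]=  (~ (~ ((0 | 0) ^ 0)))    ⊢ ((~ (~ ((0 | 0) ^ 0))) & (c ^ 0))
(2) ((0 | 0) ^ 0)  =[xor_false →]=  (0 | 0)    ⊢ ((~ (~ (0 | 0))) & (c ^ 0))
(3) (c ^ 0)  =[xor_false →]=  c    ⊢ ((~ (~ (0 | 0))) & c)
(4) (~ (~ (0 | 0)))  =[not_not →]=  (0 | 0)    ⊢ ((0 | 0) & c)
(5) (0 | 0)  =[or_idem →]=  0    ⊢ cost 3, within 3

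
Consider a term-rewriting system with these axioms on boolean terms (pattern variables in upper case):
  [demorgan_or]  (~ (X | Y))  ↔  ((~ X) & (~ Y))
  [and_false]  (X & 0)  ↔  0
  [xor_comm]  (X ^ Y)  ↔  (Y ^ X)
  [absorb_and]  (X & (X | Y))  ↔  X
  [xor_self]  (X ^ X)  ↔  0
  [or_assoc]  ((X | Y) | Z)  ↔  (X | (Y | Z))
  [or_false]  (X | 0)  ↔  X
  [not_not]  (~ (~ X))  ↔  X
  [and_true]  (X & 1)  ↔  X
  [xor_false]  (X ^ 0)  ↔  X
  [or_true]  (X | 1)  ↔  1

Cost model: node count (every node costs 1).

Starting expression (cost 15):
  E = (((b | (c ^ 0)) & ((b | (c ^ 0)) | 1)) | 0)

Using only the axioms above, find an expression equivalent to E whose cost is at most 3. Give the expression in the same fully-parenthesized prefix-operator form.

step 1: absorb_and (→) rewrites ((b | (c ^ 0)) & ((b | (c ^ 0)) | 1)) into (b | (c ^ 0)), now ((b | (c ^ 0)) | 0)
step 2: or_false (→) rewrites ((b | (c ^ 0)) | 0) into (b | (c ^ 0))
step 3: xor_false (→) rewrites (c ^ 0) into c, reaching cost 3 (bound 3)

(b | c)   [cost 3]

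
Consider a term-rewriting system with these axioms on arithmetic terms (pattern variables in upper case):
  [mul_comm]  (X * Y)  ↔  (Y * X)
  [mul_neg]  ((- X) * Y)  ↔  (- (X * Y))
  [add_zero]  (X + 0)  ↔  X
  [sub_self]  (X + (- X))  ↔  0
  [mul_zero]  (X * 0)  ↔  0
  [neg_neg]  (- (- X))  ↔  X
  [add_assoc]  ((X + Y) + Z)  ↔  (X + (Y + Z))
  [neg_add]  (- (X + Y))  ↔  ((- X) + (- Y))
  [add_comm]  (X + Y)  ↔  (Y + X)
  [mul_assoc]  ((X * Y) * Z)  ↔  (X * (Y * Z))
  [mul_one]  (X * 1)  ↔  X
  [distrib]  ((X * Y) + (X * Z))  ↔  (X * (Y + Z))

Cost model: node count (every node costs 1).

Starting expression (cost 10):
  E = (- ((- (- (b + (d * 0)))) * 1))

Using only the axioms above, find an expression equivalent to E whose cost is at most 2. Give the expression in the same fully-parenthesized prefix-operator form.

(- b)   [cost 2]

1. [mul_zero →] (d * 0)  →  0;  E = (- ((- (- (b + 0))) * 1))
2. [mul_one →] ((- (- (b + 0))) * 1)  →  (- (- (b + 0)));  E = (- (- (- (b + 0))))
3. [add_zero →] (b + 0)  →  b;  E = (- (- (- b)))
4. [neg_neg →] (- (- (- b)))  →  (- b);  cost 2 ≤ 2, done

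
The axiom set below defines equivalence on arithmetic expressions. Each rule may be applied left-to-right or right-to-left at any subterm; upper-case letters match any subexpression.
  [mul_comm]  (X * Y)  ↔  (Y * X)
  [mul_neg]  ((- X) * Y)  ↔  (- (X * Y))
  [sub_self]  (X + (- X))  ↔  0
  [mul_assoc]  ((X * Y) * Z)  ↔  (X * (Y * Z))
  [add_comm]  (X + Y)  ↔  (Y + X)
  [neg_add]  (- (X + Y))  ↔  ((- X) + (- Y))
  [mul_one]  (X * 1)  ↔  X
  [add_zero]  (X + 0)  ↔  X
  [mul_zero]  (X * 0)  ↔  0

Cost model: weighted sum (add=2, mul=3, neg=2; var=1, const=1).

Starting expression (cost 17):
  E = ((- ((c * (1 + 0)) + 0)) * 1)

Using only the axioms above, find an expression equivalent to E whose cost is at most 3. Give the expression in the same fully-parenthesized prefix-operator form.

1. [add_zero →] (1 + 0)  →  1;  E = ((- ((c * 1) + 0)) * 1)
2. [mul_one →] (c * 1)  →  c;  E = ((- (c + 0)) * 1)
3. [add_zero →] (c + 0)  →  c;  E = ((- c) * 1)
4. [mul_one →] ((- c) * 1)  →  (- c);  cost 3 ≤ 3, done

(- c)   [cost 3]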